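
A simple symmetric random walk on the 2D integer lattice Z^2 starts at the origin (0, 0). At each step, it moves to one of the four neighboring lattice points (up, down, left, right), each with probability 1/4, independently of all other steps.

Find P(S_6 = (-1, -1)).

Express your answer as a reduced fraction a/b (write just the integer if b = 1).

Let h be the number of horizontal steps (so 6-h are vertical). To end at (-1,-1) need (h-1)/2 right-steps and ((6-h)-1)/2 up-steps.
Sum over h with 1 ≤ h ≤ 5, h ≡ 1 (mod 2), 6-h ≡ 1 (mod 2):
h=1: C(6,1)·C(1,0)·C(5,2) = 6·1·10 = 60
h=3: C(6,3)·C(3,1)·C(3,1) = 20·3·3 = 180
h=5: C(6,5)·C(5,2)·C(1,0) = 6·10·1 = 60
Total favorable: 300
Total paths: 4^6 = 4096
P = 300/4096 = 75/1024

Answer: 75/1024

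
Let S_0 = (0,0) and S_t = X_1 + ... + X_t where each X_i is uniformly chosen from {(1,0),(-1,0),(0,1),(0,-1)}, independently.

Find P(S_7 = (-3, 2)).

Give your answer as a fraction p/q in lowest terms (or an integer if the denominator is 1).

Answer: 245/16384

Derivation:
Let h be the number of horizontal steps (so 7-h are vertical). To end at (-3,2) need (h-3)/2 right-steps and ((7-h)+2)/2 up-steps.
Sum over h with 3 ≤ h ≤ 5, h ≡ 1 (mod 2), 7-h ≡ 0 (mod 2):
h=3: C(7,3)·C(3,0)·C(4,3) = 35·1·4 = 140
h=5: C(7,5)·C(5,1)·C(2,2) = 21·5·1 = 105
Total favorable: 245
Total paths: 4^7 = 16384
P = 245/16384 = 245/16384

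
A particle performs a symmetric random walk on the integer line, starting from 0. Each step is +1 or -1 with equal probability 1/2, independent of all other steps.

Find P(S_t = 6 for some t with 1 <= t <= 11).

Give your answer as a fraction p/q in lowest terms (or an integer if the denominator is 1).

Answer: 67/1024

Derivation:
Count via complement. Let g(t,s) = #length-t paths at position s with S_1..S_t all ≠ 6.
g(t,s) = g(t-1,s-1) + g(t-1,s+1) for s ≠ 6; g(t,6) = 0.
t=0: g(0,0)=1
t=1: g(1,-1)=1 g(1,1)=1
t=2: g(2,-2)=1 g(2,0)=2 g(2,2)=1
t=3: g(3,-3)=1 g(3,-1)=3 g(3,1)=3 g(3,3)=1
t=4: g(4,-4)=1 g(4,-2)=4 g(4,0)=6 g(4,2)=4 g(4,4)=1
t=5: g(5,-5)=1 g(5,-3)=5 g(5,-1)=10 g(5,1)=10 g(5,3)=5 g(5,5)=1
t=6: g(6,-6)=1 g(6,-4)=6 g(6,-2)=15 g(6,0)=20 g(6,2)=15 g(6,4)=6
t=7: g(7,-7)=1 g(7,-5)=7 g(7,-3)=21 g(7,-1)=35 g(7,1)=35 g(7,3)=21 g(7,5)=6
t=8: g(8,-8)=1 g(8,-6)=8 g(8,-4)=28 g(8,-2)=56 g(8,0)=70 g(8,2)=56 g(8,4)=27
t=9: g(9,-9)=1 g(9,-7)=9 g(9,-5)=36 g(9,-3)=84 g(9,-1)=126 g(9,1)=126 g(9,3)=83 g(9,5)=27
t=10: g(10,-10)=1 g(10,-8)=10 g(10,-6)=45 g(10,-4)=120 g(10,-2)=210 g(10,0)=252 g(10,2)=209 g(10,4)=110
t=11: g(11,-11)=1 g(11,-9)=11 g(11,-7)=55 g(11,-5)=165 g(11,-3)=330 g(11,-1)=462 g(11,1)=461 g(11,3)=319 g(11,5)=110
Paths never hitting 6: Σ_s g(11,s) = 1914
Paths hitting 6: 2^11 - 1914 = 134
P = 134/2048 = 67/1024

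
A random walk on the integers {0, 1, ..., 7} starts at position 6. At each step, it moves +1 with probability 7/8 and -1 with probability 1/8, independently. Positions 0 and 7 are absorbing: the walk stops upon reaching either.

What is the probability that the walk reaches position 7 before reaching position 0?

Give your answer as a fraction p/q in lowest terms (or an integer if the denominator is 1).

Answer: 137256/137257

Derivation:
Biased walk: p = 7/8, q = 1/8, r = q/p = 1/7
Gambler's ruin: P(hit 7 before 0 | start at 6) = (1 - r^a)/(1 - r^N)
r^6 = 1/117649; r^7 = 1/823543
P = (1 - 1/117649) / (1 - 1/823543) = 117648/117649 / 823542/823543 = 137256/137257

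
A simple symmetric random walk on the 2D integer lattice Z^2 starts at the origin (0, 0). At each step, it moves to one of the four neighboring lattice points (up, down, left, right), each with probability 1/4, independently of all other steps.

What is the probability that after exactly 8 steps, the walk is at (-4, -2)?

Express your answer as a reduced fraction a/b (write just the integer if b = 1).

Answer: 7/1024

Derivation:
Let h be the number of horizontal steps (so 8-h are vertical). To end at (-4,-2) need (h-4)/2 right-steps and ((8-h)-2)/2 up-steps.
Sum over h with 4 ≤ h ≤ 6, h ≡ 0 (mod 2), 8-h ≡ 0 (mod 2):
h=4: C(8,4)·C(4,0)·C(4,1) = 70·1·4 = 280
h=6: C(8,6)·C(6,1)·C(2,0) = 28·6·1 = 168
Total favorable: 448
Total paths: 4^8 = 65536
P = 448/65536 = 7/1024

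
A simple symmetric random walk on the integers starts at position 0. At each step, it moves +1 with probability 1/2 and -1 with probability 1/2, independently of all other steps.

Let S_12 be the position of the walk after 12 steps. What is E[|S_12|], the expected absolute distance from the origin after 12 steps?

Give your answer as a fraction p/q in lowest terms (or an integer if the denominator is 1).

Answer: 693/256

Derivation:
S_12 takes values m ≡ 0 (mod 2) with |m| ≤ 12; P(S_12=m) = C(12,(12+m)/2)/2^12.
Total paths: 2^12 = 4096
Distribution: P(S=-12)=1/4096, P(S=-10)=12/4096, P(S=-8)=66/4096, P(S=-6)=220/4096, P(S=-4)=495/4096, P(S=-2)=792/4096, P(S=0)=924/4096, P(S=2)=792/4096, P(S=4)=495/4096, P(S=6)=220/4096, P(S=8)=66/4096, P(S=10)=12/4096, P(S=12)=1/4096
E[|S_12|] = Σ_m |m|·P(S_12=m) = 11088/4096 = 693/256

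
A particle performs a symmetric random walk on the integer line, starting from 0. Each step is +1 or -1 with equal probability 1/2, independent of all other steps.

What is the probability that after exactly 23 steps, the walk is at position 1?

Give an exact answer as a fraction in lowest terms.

To reach position 1 after 23 steps: need 12 steps of +1 and 11 of -1.
Favorable paths: C(23,12) = 1352078
Total paths: 2^23 = 8388608
P = 1352078/8388608 = 676039/4194304

Answer: 676039/4194304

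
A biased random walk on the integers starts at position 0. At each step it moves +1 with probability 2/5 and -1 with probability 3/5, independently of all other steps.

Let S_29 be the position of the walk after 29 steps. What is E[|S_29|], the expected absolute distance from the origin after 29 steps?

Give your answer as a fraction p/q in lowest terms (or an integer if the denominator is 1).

Answer: 9789013990882711601/1490116119384765625

Derivation:
S_29 takes values m ≡ 1 (mod 2) with |m| ≤ 29; P(S_29=m) = C(29,(29+m)/2) · (2/5)^((29+m)/2) · (3/5)^((29-m)/2).
Distribution: P(S=-29)=68630377364883/186264514923095703125, P(S=-27)=1326853962387738/186264514923095703125, P(S=-25)=12383970315618888/186264514923095703125, P(S=-23)=74303821893713328/186264514923095703125, P(S=-21)=321983228206091088/186264514923095703125, P(S=-19)=214655485470727392/37252902984619140625, P(S=-17)=572414627921939712/37252902984619140625, P(S=-15)=1253860613543296512/37252902984619140625, P(S=-13)=2298744458162710272/37252902984619140625, P(S=-11)=3575824712697549312/37252902984619140625, P(S=-9)=4767766283596732416/37252902984619140625, P(S=-7)=5490155114444722176/37252902984619140625, P(S=-5)=5490155114444722176/37252902984619140625, P(S=-3)=4786289074131296256/37252902984619140625, P(S=-1)=3646696437433368576/37252902984619140625, P(S=1)=2431130958288912384/37252902984619140625, P(S=3)=1418159725668532224/37252902984619140625, P(S=5)=722983389556506624/37252902984619140625, P(S=7)=321325950914002944/37252902984619140625, P(S=9)=124020542458036224/37252902984619140625, P(S=11)=41340180819345408/37252902984619140625, P(S=13)=11811480234098688/37252902984619140625, P(S=15)=2863389147660288/37252902984619140625, P(S=17)=580977508220928/37252902984619140625, P(S=19)=96829584703488/37252902984619140625, P(S=21)=64553056468992/186264514923095703125, P(S=23)=6620826304512/186264514923095703125, P(S=25)=490431578112/186264514923095703125, P(S=27)=23353884672/186264514923095703125, P(S=29)=536870912/186264514923095703125
E[|S_29|] = Σ_m |m|·P(S_29=m) = 9789013990882711601/1490116119384765625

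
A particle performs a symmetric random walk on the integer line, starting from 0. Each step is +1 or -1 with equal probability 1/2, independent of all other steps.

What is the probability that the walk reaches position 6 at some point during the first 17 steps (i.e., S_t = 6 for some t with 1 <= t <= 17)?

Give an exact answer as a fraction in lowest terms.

Answer: 4701/32768

Derivation:
Count via complement. Let g(t,s) = #length-t paths at position s with S_1..S_t all ≠ 6.
g(t,s) = g(t-1,s-1) + g(t-1,s+1) for s ≠ 6; g(t,6) = 0.
t=0: g(0,0)=1
t=1: g(1,-1)=1 g(1,1)=1
t=2: g(2,-2)=1 g(2,0)=2 g(2,2)=1
t=3: g(3,-3)=1 g(3,-1)=3 g(3,1)=3 g(3,3)=1
t=4: g(4,-4)=1 g(4,-2)=4 g(4,0)=6 g(4,2)=4 g(4,4)=1
t=5: g(5,-5)=1 g(5,-3)=5 g(5,-1)=10 g(5,1)=10 g(5,3)=5 g(5,5)=1
t=6: g(6,-6)=1 g(6,-4)=6 g(6,-2)=15 g(6,0)=20 g(6,2)=15 g(6,4)=6
t=7: g(7,-7)=1 g(7,-5)=7 g(7,-3)=21 g(7,-1)=35 g(7,1)=35 g(7,3)=21 g(7,5)=6
t=8: g(8,-8)=1 g(8,-6)=8 g(8,-4)=28 g(8,-2)=56 g(8,0)=70 g(8,2)=56 g(8,4)=27
t=9: g(9,-9)=1 g(9,-7)=9 g(9,-5)=36 g(9,-3)=84 g(9,-1)=126 g(9,1)=126 g(9,3)=83 g(9,5)=27
t=10: g(10,-10)=1 g(10,-8)=10 g(10,-6)=45 g(10,-4)=120 g(10,-2)=210 g(10,0)=252 g(10,2)=209 g(10,4)=110
t=11: g(11,-11)=1 g(11,-9)=11 g(11,-7)=55 g(11,-5)=165 g(11,-3)=330 g(11,-1)=462 g(11,1)=461 g(11,3)=319 g(11,5)=110
t=12: g(12,-12)=1 g(12,-10)=12 g(12,-8)=66 g(12,-6)=220 g(12,-4)=495 g(12,-2)=792 g(12,0)=923 g(12,2)=780 g(12,4)=429
t=13: g(13,-13)=1 g(13,-11)=13 g(13,-9)=78 g(13,-7)=286 g(13,-5)=715 g(13,-3)=1287 g(13,-1)=1715 g(13,1)=1703 g(13,3)=1209 g(13,5)=429
t=14: g(14,-14)=1 g(14,-12)=14 g(14,-10)=91 g(14,-8)=364 g(14,-6)=1001 g(14,-4)=2002 g(14,-2)=3002 g(14,0)=3418 g(14,2)=2912 g(14,4)=1638
t=15: g(15,-15)=1 g(15,-13)=15 g(15,-11)=105 g(15,-9)=455 g(15,-7)=1365 g(15,-5)=3003 g(15,-3)=5004 g(15,-1)=6420 g(15,1)=6330 g(15,3)=4550 g(15,5)=1638
t=16: g(16,-16)=1 g(16,-14)=16 g(16,-12)=120 g(16,-10)=560 g(16,-8)=1820 g(16,-6)=4368 g(16,-4)=8007 g(16,-2)=11424 g(16,0)=12750 g(16,2)=10880 g(16,4)=6188
t=17: g(17,-17)=1 g(17,-15)=17 g(17,-13)=136 g(17,-11)=680 g(17,-9)=2380 g(17,-7)=6188 g(17,-5)=12375 g(17,-3)=19431 g(17,-1)=24174 g(17,1)=23630 g(17,3)=17068 g(17,5)=6188
Paths never hitting 6: Σ_s g(17,s) = 112268
Paths hitting 6: 2^17 - 112268 = 18804
P = 18804/131072 = 4701/32768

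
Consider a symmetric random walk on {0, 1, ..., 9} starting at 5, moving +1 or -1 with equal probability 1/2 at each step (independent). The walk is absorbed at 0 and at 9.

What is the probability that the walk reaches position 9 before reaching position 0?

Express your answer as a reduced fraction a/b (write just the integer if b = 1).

Symmetric walk (p = 1/2): the harmonic-function argument gives P(hit 9 before 0 | start at 5) = a/N.
P = 5/9 = 5/9

Answer: 5/9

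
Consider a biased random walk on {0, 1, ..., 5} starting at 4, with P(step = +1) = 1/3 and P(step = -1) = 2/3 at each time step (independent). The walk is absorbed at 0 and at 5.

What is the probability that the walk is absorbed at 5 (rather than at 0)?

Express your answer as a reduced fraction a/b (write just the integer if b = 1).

Answer: 15/31

Derivation:
Biased walk: p = 1/3, q = 2/3, r = q/p = 2
Gambler's ruin: P(hit 5 before 0 | start at 4) = (1 - r^a)/(1 - r^N)
r^4 = 16; r^5 = 32
P = (1 - 16) / (1 - 32) = -15 / -31 = 15/31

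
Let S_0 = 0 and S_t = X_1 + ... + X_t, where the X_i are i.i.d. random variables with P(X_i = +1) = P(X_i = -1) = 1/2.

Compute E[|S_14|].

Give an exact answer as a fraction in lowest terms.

S_14 takes values m ≡ 0 (mod 2) with |m| ≤ 14; P(S_14=m) = C(14,(14+m)/2)/2^14.
Total paths: 2^14 = 16384
Distribution: P(S=-14)=1/16384, P(S=-12)=14/16384, P(S=-10)=91/16384, P(S=-8)=364/16384, P(S=-6)=1001/16384, P(S=-4)=2002/16384, P(S=-2)=3003/16384, P(S=0)=3432/16384, P(S=2)=3003/16384, P(S=4)=2002/16384, P(S=6)=1001/16384, P(S=8)=364/16384, P(S=10)=91/16384, P(S=12)=14/16384, P(S=14)=1/16384
E[|S_14|] = Σ_m |m|·P(S_14=m) = 48048/16384 = 3003/1024

Answer: 3003/1024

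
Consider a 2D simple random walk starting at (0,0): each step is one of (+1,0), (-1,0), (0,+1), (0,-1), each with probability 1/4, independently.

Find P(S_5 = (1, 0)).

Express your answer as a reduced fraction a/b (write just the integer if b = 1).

Let h be the number of horizontal steps (so 5-h are vertical). To end at (1,0) need (h+1)/2 right-steps and ((5-h)+0)/2 up-steps.
Sum over h with 1 ≤ h ≤ 5, h ≡ 1 (mod 2), 5-h ≡ 0 (mod 2):
h=1: C(5,1)·C(1,1)·C(4,2) = 5·1·6 = 30
h=3: C(5,3)·C(3,2)·C(2,1) = 10·3·2 = 60
h=5: C(5,5)·C(5,3)·C(0,0) = 1·10·1 = 10
Total favorable: 100
Total paths: 4^5 = 1024
P = 100/1024 = 25/256

Answer: 25/256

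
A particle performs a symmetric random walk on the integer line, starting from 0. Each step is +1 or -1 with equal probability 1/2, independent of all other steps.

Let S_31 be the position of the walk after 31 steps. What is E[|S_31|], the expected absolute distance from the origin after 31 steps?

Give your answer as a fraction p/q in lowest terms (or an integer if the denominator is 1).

S_31 takes values m ≡ 1 (mod 2) with |m| ≤ 31; P(S_31=m) = C(31,(31+m)/2)/2^31.
Total paths: 2^31 = 2147483648
Distribution: P(S=-31)=1/2147483648, P(S=-29)=31/2147483648, P(S=-27)=465/2147483648, P(S=-25)=4495/2147483648, P(S=-23)=31465/2147483648, P(S=-21)=169911/2147483648, P(S=-19)=736281/2147483648, P(S=-17)=2629575/2147483648, P(S=-15)=7888725/2147483648, P(S=-13)=20160075/2147483648, P(S=-11)=44352165/2147483648, P(S=-9)=84672315/2147483648, P(S=-7)=141120525/2147483648, P(S=-5)=206253075/2147483648, P(S=-3)=265182525/2147483648, P(S=-1)=300540195/2147483648, P(S=1)=300540195/2147483648, P(S=3)=265182525/2147483648, P(S=5)=206253075/2147483648, P(S=7)=141120525/2147483648, P(S=9)=84672315/2147483648, P(S=11)=44352165/2147483648, P(S=13)=20160075/2147483648, P(S=15)=7888725/2147483648, P(S=17)=2629575/2147483648, P(S=19)=736281/2147483648, P(S=21)=169911/2147483648, P(S=23)=31465/2147483648, P(S=25)=4495/2147483648, P(S=27)=465/2147483648, P(S=29)=31/2147483648, P(S=31)=1/2147483648
E[|S_31|] = Σ_m |m|·P(S_31=m) = 9617286240/2147483648 = 300540195/67108864

Answer: 300540195/67108864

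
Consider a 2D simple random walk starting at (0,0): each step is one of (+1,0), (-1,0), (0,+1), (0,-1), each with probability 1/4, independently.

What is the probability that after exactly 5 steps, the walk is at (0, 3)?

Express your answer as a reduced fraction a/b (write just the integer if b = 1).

Let h be the number of horizontal steps (so 5-h are vertical). To end at (0,3) need (h+0)/2 right-steps and ((5-h)+3)/2 up-steps.
Sum over h with 0 ≤ h ≤ 2, h ≡ 0 (mod 2), 5-h ≡ 1 (mod 2):
h=0: C(5,0)·C(0,0)·C(5,4) = 1·1·5 = 5
h=2: C(5,2)·C(2,1)·C(3,3) = 10·2·1 = 20
Total favorable: 25
Total paths: 4^5 = 1024
P = 25/1024 = 25/1024

Answer: 25/1024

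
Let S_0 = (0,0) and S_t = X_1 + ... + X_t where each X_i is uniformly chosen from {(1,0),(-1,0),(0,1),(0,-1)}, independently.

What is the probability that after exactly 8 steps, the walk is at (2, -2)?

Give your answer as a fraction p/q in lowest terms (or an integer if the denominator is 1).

Answer: 245/8192

Derivation:
Let h be the number of horizontal steps (so 8-h are vertical). To end at (2,-2) need (h+2)/2 right-steps and ((8-h)-2)/2 up-steps.
Sum over h with 2 ≤ h ≤ 6, h ≡ 0 (mod 2), 8-h ≡ 0 (mod 2):
h=2: C(8,2)·C(2,2)·C(6,2) = 28·1·15 = 420
h=4: C(8,4)·C(4,3)·C(4,1) = 70·4·4 = 1120
h=6: C(8,6)·C(6,4)·C(2,0) = 28·15·1 = 420
Total favorable: 1960
Total paths: 4^8 = 65536
P = 1960/65536 = 245/8192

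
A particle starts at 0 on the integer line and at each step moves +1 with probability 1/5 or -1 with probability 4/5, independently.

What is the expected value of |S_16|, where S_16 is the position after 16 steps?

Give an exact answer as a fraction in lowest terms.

Answer: 1465917781392/152587890625

Derivation:
S_16 takes values m ≡ 0 (mod 2) with |m| ≤ 16; P(S_16=m) = C(16,(16+m)/2) · (1/5)^((16+m)/2) · (4/5)^((16-m)/2).
Distribution: P(S=-16)=4294967296/152587890625, P(S=-14)=17179869184/152587890625, P(S=-12)=6442450944/30517578125, P(S=-10)=7516192768/30517578125, P(S=-8)=6106906624/30517578125, P(S=-6)=18320719872/152587890625, P(S=-4)=8396996608/152587890625, P(S=-2)=599785472/30517578125, P(S=0)=168689664/30517578125, P(S=2)=37486592/30517578125, P(S=4)=32800768/152587890625, P(S=6)=4472832/152587890625, P(S=8)=93184/30517578125, P(S=10)=7168/30517578125, P(S=12)=384/30517578125, P(S=14)=64/152587890625, P(S=16)=1/152587890625
E[|S_16|] = Σ_m |m|·P(S_16=m) = 1465917781392/152587890625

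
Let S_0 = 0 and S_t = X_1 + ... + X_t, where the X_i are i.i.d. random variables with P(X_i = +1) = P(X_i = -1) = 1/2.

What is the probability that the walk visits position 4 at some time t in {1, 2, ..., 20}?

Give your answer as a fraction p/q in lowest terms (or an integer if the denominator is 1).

Answer: 200965/524288

Derivation:
Count via complement. Let g(t,s) = #length-t paths at position s with S_1..S_t all ≠ 4.
g(t,s) = g(t-1,s-1) + g(t-1,s+1) for s ≠ 4; g(t,4) = 0.
t=0: g(0,0)=1
t=1: g(1,-1)=1 g(1,1)=1
t=2: g(2,-2)=1 g(2,0)=2 g(2,2)=1
t=3: g(3,-3)=1 g(3,-1)=3 g(3,1)=3 g(3,3)=1
t=4: g(4,-4)=1 g(4,-2)=4 g(4,0)=6 g(4,2)=4
t=5: g(5,-5)=1 g(5,-3)=5 g(5,-1)=10 g(5,1)=10 g(5,3)=4
t=6: g(6,-6)=1 g(6,-4)=6 g(6,-2)=15 g(6,0)=20 g(6,2)=14
t=7: g(7,-7)=1 g(7,-5)=7 g(7,-3)=21 g(7,-1)=35 g(7,1)=34 g(7,3)=14
t=8: g(8,-8)=1 g(8,-6)=8 g(8,-4)=28 g(8,-2)=56 g(8,0)=69 g(8,2)=48
t=9: g(9,-9)=1 g(9,-7)=9 g(9,-5)=36 g(9,-3)=84 g(9,-1)=125 g(9,1)=117 g(9,3)=48
t=10: g(10,-10)=1 g(10,-8)=10 g(10,-6)=45 g(10,-4)=120 g(10,-2)=209 g(10,0)=242 g(10,2)=165
t=11: g(11,-11)=1 g(11,-9)=11 g(11,-7)=55 g(11,-5)=165 g(11,-3)=329 g(11,-1)=451 g(11,1)=407 g(11,3)=165
t=12: g(12,-12)=1 g(12,-10)=12 g(12,-8)=66 g(12,-6)=220 g(12,-4)=494 g(12,-2)=780 g(12,0)=858 g(12,2)=572
t=13: g(13,-13)=1 g(13,-11)=13 g(13,-9)=78 g(13,-7)=286 g(13,-5)=714 g(13,-3)=1274 g(13,-1)=1638 g(13,1)=1430 g(13,3)=572
t=14: g(14,-14)=1 g(14,-12)=14 g(14,-10)=91 g(14,-8)=364 g(14,-6)=1000 g(14,-4)=1988 g(14,-2)=2912 g(14,0)=3068 g(14,2)=2002
t=15: g(15,-15)=1 g(15,-13)=15 g(15,-11)=105 g(15,-9)=455 g(15,-7)=1364 g(15,-5)=2988 g(15,-3)=4900 g(15,-1)=5980 g(15,1)=5070 g(15,3)=2002
t=16: g(16,-16)=1 g(16,-14)=16 g(16,-12)=120 g(16,-10)=560 g(16,-8)=1819 g(16,-6)=4352 g(16,-4)=7888 g(16,-2)=10880 g(16,0)=11050 g(16,2)=7072
t=17: g(17,-17)=1 g(17,-15)=17 g(17,-13)=136 g(17,-11)=680 g(17,-9)=2379 g(17,-7)=6171 g(17,-5)=12240 g(17,-3)=18768 g(17,-1)=21930 g(17,1)=18122 g(17,3)=7072
t=18: g(18,-18)=1 g(18,-16)=18 g(18,-14)=153 g(18,-12)=816 g(18,-10)=3059 g(18,-8)=8550 g(18,-6)=18411 g(18,-4)=31008 g(18,-2)=40698 g(18,0)=40052 g(18,2)=25194
t=19: g(19,-19)=1 g(19,-17)=19 g(19,-15)=171 g(19,-13)=969 g(19,-11)=3875 g(19,-9)=11609 g(19,-7)=26961 g(19,-5)=49419 g(19,-3)=71706 g(19,-1)=80750 g(19,1)=65246 g(19,3)=25194
t=20: g(20,-20)=1 g(20,-18)=20 g(20,-16)=190 g(20,-14)=1140 g(20,-12)=4844 g(20,-10)=15484 g(20,-8)=38570 g(20,-6)=76380 g(20,-4)=121125 g(20,-2)=152456 g(20,0)=145996 g(20,2)=90440
Paths never hitting 4: Σ_s g(20,s) = 646646
Paths hitting 4: 2^20 - 646646 = 401930
P = 401930/1048576 = 200965/524288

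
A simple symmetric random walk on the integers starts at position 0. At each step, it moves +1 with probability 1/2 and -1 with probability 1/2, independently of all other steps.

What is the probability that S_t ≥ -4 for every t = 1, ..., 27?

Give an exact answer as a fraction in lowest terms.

Let f(t,s) = #length-t paths at position s with S_1..S_t all ≥ -4.
f(t,s) = f(t-1,s-1) + f(t-1,s+1) for s ≥ -4; f(t,s) = 0 for s < -4.
t=0: f(0,0)=1
t=1: f(1,-1)=1 f(1,1)=1
t=2: f(2,-2)=1 f(2,0)=2 f(2,2)=1
t=3: f(3,-3)=1 f(3,-1)=3 f(3,1)=3 f(3,3)=1
t=4: f(4,-4)=1 f(4,-2)=4 f(4,0)=6 f(4,2)=4 f(4,4)=1
t=5: f(5,-3)=5 f(5,-1)=10 f(5,1)=10 f(5,3)=5 f(5,5)=1
t=6: f(6,-4)=5 f(6,-2)=15 f(6,0)=20 f(6,2)=15 f(6,4)=6 f(6,6)=1
t=7: f(7,-3)=20 f(7,-1)=35 f(7,1)=35 f(7,3)=21 f(7,5)=7 f(7,7)=1
t=8: f(8,-4)=20 f(8,-2)=55 f(8,0)=70 f(8,2)=56 f(8,4)=28 f(8,6)=8 f(8,8)=1
t=9: f(9,-3)=75 f(9,-1)=125 f(9,1)=126 f(9,3)=84 f(9,5)=36 f(9,7)=9 f(9,9)=1
t=10: f(10,-4)=75 f(10,-2)=200 f(10,0)=251 f(10,2)=210 f(10,4)=120 f(10,6)=45 f(10,8)=10 f(10,10)=1
t=11: f(11,-3)=275 f(11,-1)=451 f(11,1)=461 f(11,3)=330 f(11,5)=165 f(11,7)=55 f(11,9)=11 f(11,11)=1
t=12: f(12,-4)=275 f(12,-2)=726 f(12,0)=912 f(12,2)=791 f(12,4)=495 f(12,6)=220 f(12,8)=66 f(12,10)=12 f(12,12)=1
t=13: f(13,-3)=1001 f(13,-1)=1638 f(13,1)=1703 f(13,3)=1286 f(13,5)=715 f(13,7)=286 f(13,9)=78 f(13,11)=13 f(13,13)=1
t=14: f(14,-4)=1001 f(14,-2)=2639 f(14,0)=3341 f(14,2)=2989 f(14,4)=2001 f(14,6)=1001 f(14,8)=364 f(14,10)=91 f(14,12)=14 f(14,14)=1
t=15: f(15,-3)=3640 f(15,-1)=5980 f(15,1)=6330 f(15,3)=4990 f(15,5)=3002 f(15,7)=1365 f(15,9)=455 f(15,11)=105 f(15,13)=15 f(15,15)=1
t=16: f(16,-4)=3640 f(16,-2)=9620 f(16,0)=12310 f(16,2)=11320 f(16,4)=7992 f(16,6)=4367 f(16,8)=1820 f(16,10)=560 f(16,12)=120 f(16,14)=16 f(16,16)=1
t=17: f(17,-3)=13260 f(17,-1)=21930 f(17,1)=23630 f(17,3)=19312 f(17,5)=12359 f(17,7)=6187 f(17,9)=2380 f(17,11)=680 f(17,13)=136 f(17,15)=17 f(17,17)=1
t=18: f(18,-4)=13260 f(18,-2)=35190 f(18,0)=45560 f(18,2)=42942 f(18,4)=31671 f(18,6)=18546 f(18,8)=8567 f(18,10)=3060 f(18,12)=816 f(18,14)=153 f(18,16)=18 f(18,18)=1
t=19: f(19,-3)=48450 f(19,-1)=80750 f(19,1)=88502 f(19,3)=74613 f(19,5)=50217 f(19,7)=27113 f(19,9)=11627 f(19,11)=3876 f(19,13)=969 f(19,15)=171 f(19,17)=19 f(19,19)=1
t=20: f(20,-4)=48450 f(20,-2)=129200 f(20,0)=169252 f(20,2)=163115 f(20,4)=124830 f(20,6)=77330 f(20,8)=38740 f(20,10)=15503 f(20,12)=4845 f(20,14)=1140 f(20,16)=190 f(20,18)=20 f(20,20)=1
t=21: f(21,-3)=177650 f(21,-1)=298452 f(21,1)=332367 f(21,3)=287945 f(21,5)=202160 f(21,7)=116070 f(21,9)=54243 f(21,11)=20348 f(21,13)=5985 f(21,15)=1330 f(21,17)=210 f(21,19)=21 f(21,21)=1
t=22: f(22,-4)=177650 f(22,-2)=476102 f(22,0)=630819 f(22,2)=620312 f(22,4)=490105 f(22,6)=318230 f(22,8)=170313 f(22,10)=74591 f(22,12)=26333 f(22,14)=7315 f(22,16)=1540 f(22,18)=231 f(22,20)=22 f(22,22)=1
t=23: f(23,-3)=653752 f(23,-1)=1106921 f(23,1)=1251131 f(23,3)=1110417 f(23,5)=808335 f(23,7)=488543 f(23,9)=244904 f(23,11)=100924 f(23,13)=33648 f(23,15)=8855 f(23,17)=1771 f(23,19)=253 f(23,21)=23 f(23,23)=1
t=24: f(24,-4)=653752 f(24,-2)=1760673 f(24,0)=2358052 f(24,2)=2361548 f(24,4)=1918752 f(24,6)=1296878 f(24,8)=733447 f(24,10)=345828 f(24,12)=134572 f(24,14)=42503 f(24,16)=10626 f(24,18)=2024 f(24,20)=276 f(24,22)=24 f(24,24)=1
t=25: f(25,-3)=2414425 f(25,-1)=4118725 f(25,1)=4719600 f(25,3)=4280300 f(25,5)=3215630 f(25,7)=2030325 f(25,9)=1079275 f(25,11)=480400 f(25,13)=177075 f(25,15)=53129 f(25,17)=12650 f(25,19)=2300 f(25,21)=300 f(25,23)=25 f(25,25)=1
t=26: f(26,-4)=2414425 f(26,-2)=6533150 f(26,0)=8838325 f(26,2)=8999900 f(26,4)=7495930 f(26,6)=5245955 f(26,8)=3109600 f(26,10)=1559675 f(26,12)=657475 f(26,14)=230204 f(26,16)=65779 f(26,18)=14950 f(26,20)=2600 f(26,22)=325 f(26,24)=26 f(26,26)=1
t=27: f(27,-3)=8947575 f(27,-1)=15371475 f(27,1)=17838225 f(27,3)=16495830 f(27,5)=12741885 f(27,7)=8355555 f(27,9)=4669275 f(27,11)=2217150 f(27,13)=887679 f(27,15)=295983 f(27,17)=80729 f(27,19)=17550 f(27,21)=2925 f(27,23)=351 f(27,25)=27 f(27,27)=1
Σ_s f(27,s) = 87922215
P = 87922215/134217728 = 87922215/134217728

Answer: 87922215/134217728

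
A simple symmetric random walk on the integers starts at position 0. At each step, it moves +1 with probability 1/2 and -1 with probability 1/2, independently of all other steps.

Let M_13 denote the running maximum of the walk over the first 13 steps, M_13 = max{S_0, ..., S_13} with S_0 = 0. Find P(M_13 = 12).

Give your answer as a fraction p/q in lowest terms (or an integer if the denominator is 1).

Answer: 1/8192

Derivation:
Let M_13 = max(S_0,...,S_13). Use the reflection principle: for j ≥ 1, #{paths with M_13 ≥ j} = #{S_13 ≥ j} + #{S_13 ≥ j+1}.
By reflection, #{M_13 ≥ 12} = #{S_13 ≥ 12} + #{S_13 ≥ 13} = 1 + 1 = 2.
#{M_13 ≥ 13} = #{S_13 ≥ 13} + #{S_13 ≥ 14} = 1 + 0 = 1.
#{M_13 = 12} = 2 - 1 = 1.
P(M_13 = 12) = 1/8192 = 1/8192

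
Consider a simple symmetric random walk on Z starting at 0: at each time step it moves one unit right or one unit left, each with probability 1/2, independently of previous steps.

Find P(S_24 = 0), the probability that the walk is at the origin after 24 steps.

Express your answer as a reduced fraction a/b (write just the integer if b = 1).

Answer: 676039/4194304

Derivation:
To return to 0 after 24 steps: need exactly 12 steps of +1 and 12 of -1.
Favorable paths: C(24,12) = 2704156
Total paths: 2^24 = 16777216
P = 2704156/16777216 = 676039/4194304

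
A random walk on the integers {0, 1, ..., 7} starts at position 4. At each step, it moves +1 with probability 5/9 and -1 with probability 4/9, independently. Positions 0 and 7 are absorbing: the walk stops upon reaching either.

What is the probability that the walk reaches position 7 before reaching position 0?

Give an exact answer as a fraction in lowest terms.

Answer: 46125/61741

Derivation:
Biased walk: p = 5/9, q = 4/9, r = q/p = 4/5
Gambler's ruin: P(hit 7 before 0 | start at 4) = (1 - r^a)/(1 - r^N)
r^4 = 256/625; r^7 = 16384/78125
P = (1 - 256/625) / (1 - 16384/78125) = 369/625 / 61741/78125 = 46125/61741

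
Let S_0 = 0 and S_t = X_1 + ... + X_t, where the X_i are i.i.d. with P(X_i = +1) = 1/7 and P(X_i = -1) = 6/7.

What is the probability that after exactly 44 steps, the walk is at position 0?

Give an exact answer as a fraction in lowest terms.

Answer: 276945090657575023193012305920/15286700631942576193765185769276826401

Derivation:
To be at 0 after 44 steps: need exactly 22 steps of +1 and 22 of -1.
Number of such sequences: C(44,22) = 2104098963720
Each has probability (1/7)^22 · (6/7)^22 = 131621703842267136/15286700631942576193765185769276826401
P = 2104098963720 · 131621703842267136/15286700631942576193765185769276826401 = 276945090657575023193012305920/15286700631942576193765185769276826401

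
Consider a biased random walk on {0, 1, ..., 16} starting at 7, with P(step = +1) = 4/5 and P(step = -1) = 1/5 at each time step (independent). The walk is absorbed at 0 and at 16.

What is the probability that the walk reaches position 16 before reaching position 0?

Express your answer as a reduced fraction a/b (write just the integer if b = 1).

Biased walk: p = 4/5, q = 1/5, r = q/p = 1/4
Gambler's ruin: P(hit 16 before 0 | start at 7) = (1 - r^a)/(1 - r^N)
r^7 = 1/16384; r^16 = 1/4294967296
P = (1 - 1/16384) / (1 - 1/4294967296) = 16383/16384 / 4294967295/4294967296 = 1431568384/1431655765

Answer: 1431568384/1431655765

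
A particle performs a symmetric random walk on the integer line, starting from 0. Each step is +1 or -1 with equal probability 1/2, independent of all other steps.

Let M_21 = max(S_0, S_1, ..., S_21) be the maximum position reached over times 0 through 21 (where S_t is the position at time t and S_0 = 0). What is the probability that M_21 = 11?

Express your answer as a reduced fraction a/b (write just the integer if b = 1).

Let M_21 = max(S_0,...,S_21). Use the reflection principle: for j ≥ 1, #{paths with M_21 ≥ j} = #{S_21 ≥ j} + #{S_21 ≥ j+1}.
By reflection, #{M_21 ≥ 11} = #{S_21 ≥ 11} + #{S_21 ≥ 12} = 27896 + 7547 = 35443.
#{M_21 ≥ 12} = #{S_21 ≥ 12} + #{S_21 ≥ 13} = 7547 + 7547 = 15094.
#{M_21 = 11} = 35443 - 15094 = 20349.
P(M_21 = 11) = 20349/2097152 = 20349/2097152

Answer: 20349/2097152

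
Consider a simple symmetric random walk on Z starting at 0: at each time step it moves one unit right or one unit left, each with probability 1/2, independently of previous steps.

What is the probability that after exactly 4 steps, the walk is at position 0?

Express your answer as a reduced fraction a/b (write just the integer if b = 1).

To return to 0 after 4 steps: need exactly 2 steps of +1 and 2 of -1.
Favorable paths: C(4,2) = 6
Total paths: 2^4 = 16
P = 6/16 = 3/8

Answer: 3/8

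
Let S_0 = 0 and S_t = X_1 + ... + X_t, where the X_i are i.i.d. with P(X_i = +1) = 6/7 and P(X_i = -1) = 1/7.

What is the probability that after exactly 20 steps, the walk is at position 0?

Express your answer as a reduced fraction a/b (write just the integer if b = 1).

Answer: 11171488813056/79792266297612001

Derivation:
To be at 0 after 20 steps: need exactly 10 steps of +1 and 10 of -1.
Number of such sequences: C(20,10) = 184756
Each has probability (6/7)^10 · (1/7)^10 = 60466176/79792266297612001
P = 184756 · 60466176/79792266297612001 = 11171488813056/79792266297612001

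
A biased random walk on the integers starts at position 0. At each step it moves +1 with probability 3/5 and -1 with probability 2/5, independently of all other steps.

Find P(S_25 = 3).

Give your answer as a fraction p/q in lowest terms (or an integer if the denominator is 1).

Answer: 1746502125207552/11920928955078125

Derivation:
To reach position 3 after 25 steps: need 14 steps of +1 and 11 steps of -1.
Number of such sequences: C(25,14) = 4457400
Each has probability (3/5)^14 · (2/5)^11 = 9795520512/298023223876953125
P = 4457400 · 9795520512/298023223876953125 = 1746502125207552/11920928955078125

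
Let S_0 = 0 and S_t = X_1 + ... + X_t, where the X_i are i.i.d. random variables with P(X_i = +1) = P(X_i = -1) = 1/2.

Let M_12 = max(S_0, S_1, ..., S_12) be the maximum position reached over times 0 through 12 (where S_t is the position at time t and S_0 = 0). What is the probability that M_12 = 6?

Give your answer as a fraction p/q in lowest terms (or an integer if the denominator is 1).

Answer: 55/1024

Derivation:
Let M_12 = max(S_0,...,S_12). Use the reflection principle: for j ≥ 1, #{paths with M_12 ≥ j} = #{S_12 ≥ j} + #{S_12 ≥ j+1}.
By reflection, #{M_12 ≥ 6} = #{S_12 ≥ 6} + #{S_12 ≥ 7} = 299 + 79 = 378.
#{M_12 ≥ 7} = #{S_12 ≥ 7} + #{S_12 ≥ 8} = 79 + 79 = 158.
#{M_12 = 6} = 378 - 158 = 220.
P(M_12 = 6) = 220/4096 = 55/1024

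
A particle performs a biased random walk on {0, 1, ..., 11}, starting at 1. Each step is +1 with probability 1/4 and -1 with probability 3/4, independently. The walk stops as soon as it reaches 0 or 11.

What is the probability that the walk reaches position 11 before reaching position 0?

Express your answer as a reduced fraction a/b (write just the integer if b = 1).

Answer: 1/88573

Derivation:
Biased walk: p = 1/4, q = 3/4, r = q/p = 3
Gambler's ruin: P(hit 11 before 0 | start at 1) = (1 - r^a)/(1 - r^N)
r^1 = 3; r^11 = 177147
P = (1 - 3) / (1 - 177147) = -2 / -177146 = 1/88573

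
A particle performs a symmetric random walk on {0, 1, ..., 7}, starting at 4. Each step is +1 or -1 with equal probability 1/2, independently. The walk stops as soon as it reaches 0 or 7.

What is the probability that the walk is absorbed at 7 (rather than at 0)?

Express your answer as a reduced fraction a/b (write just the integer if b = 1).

Answer: 4/7

Derivation:
Symmetric walk (p = 1/2): the harmonic-function argument gives P(hit 7 before 0 | start at 4) = a/N.
P = 4/7 = 4/7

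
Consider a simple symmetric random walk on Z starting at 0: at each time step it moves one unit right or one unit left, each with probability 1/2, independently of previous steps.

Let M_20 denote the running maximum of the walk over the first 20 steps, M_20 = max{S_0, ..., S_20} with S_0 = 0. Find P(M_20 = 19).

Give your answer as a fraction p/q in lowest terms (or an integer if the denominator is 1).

Let M_20 = max(S_0,...,S_20). Use the reflection principle: for j ≥ 1, #{paths with M_20 ≥ j} = #{S_20 ≥ j} + #{S_20 ≥ j+1}.
By reflection, #{M_20 ≥ 19} = #{S_20 ≥ 19} + #{S_20 ≥ 20} = 1 + 1 = 2.
#{M_20 ≥ 20} = #{S_20 ≥ 20} + #{S_20 ≥ 21} = 1 + 0 = 1.
#{M_20 = 19} = 2 - 1 = 1.
P(M_20 = 19) = 1/1048576 = 1/1048576

Answer: 1/1048576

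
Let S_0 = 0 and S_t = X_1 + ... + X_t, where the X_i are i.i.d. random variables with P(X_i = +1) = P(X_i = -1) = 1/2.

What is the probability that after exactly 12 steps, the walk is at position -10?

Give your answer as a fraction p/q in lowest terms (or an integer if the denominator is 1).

Answer: 3/1024

Derivation:
To reach position -10 after 12 steps: need 1 step of +1 and 11 of -1.
Favorable paths: C(12,1) = 12
Total paths: 2^12 = 4096
P = 12/4096 = 3/1024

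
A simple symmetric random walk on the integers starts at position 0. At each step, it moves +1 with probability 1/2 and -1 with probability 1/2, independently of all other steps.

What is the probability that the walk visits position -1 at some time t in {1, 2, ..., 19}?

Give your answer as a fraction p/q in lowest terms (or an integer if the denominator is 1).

Count via complement. Let g(t,s) = #length-t paths at position s with S_1..S_t all ≠ -1.
g(t,s) = g(t-1,s-1) + g(t-1,s+1) for s ≠ -1; g(t,-1) = 0.
t=0: g(0,0)=1
t=1: g(1,1)=1
t=2: g(2,0)=1 g(2,2)=1
t=3: g(3,1)=2 g(3,3)=1
t=4: g(4,0)=2 g(4,2)=3 g(4,4)=1
t=5: g(5,1)=5 g(5,3)=4 g(5,5)=1
t=6: g(6,0)=5 g(6,2)=9 g(6,4)=5 g(6,6)=1
t=7: g(7,1)=14 g(7,3)=14 g(7,5)=6 g(7,7)=1
t=8: g(8,0)=14 g(8,2)=28 g(8,4)=20 g(8,6)=7 g(8,8)=1
t=9: g(9,1)=42 g(9,3)=48 g(9,5)=27 g(9,7)=8 g(9,9)=1
t=10: g(10,0)=42 g(10,2)=90 g(10,4)=75 g(10,6)=35 g(10,8)=9 g(10,10)=1
t=11: g(11,1)=132 g(11,3)=165 g(11,5)=110 g(11,7)=44 g(11,9)=10 g(11,11)=1
t=12: g(12,0)=132 g(12,2)=297 g(12,4)=275 g(12,6)=154 g(12,8)=54 g(12,10)=11 g(12,12)=1
t=13: g(13,1)=429 g(13,3)=572 g(13,5)=429 g(13,7)=208 g(13,9)=65 g(13,11)=12 g(13,13)=1
t=14: g(14,0)=429 g(14,2)=1001 g(14,4)=1001 g(14,6)=637 g(14,8)=273 g(14,10)=77 g(14,12)=13 g(14,14)=1
t=15: g(15,1)=1430 g(15,3)=2002 g(15,5)=1638 g(15,7)=910 g(15,9)=350 g(15,11)=90 g(15,13)=14 g(15,15)=1
t=16: g(16,0)=1430 g(16,2)=3432 g(16,4)=3640 g(16,6)=2548 g(16,8)=1260 g(16,10)=440 g(16,12)=104 g(16,14)=15 g(16,16)=1
t=17: g(17,1)=4862 g(17,3)=7072 g(17,5)=6188 g(17,7)=3808 g(17,9)=1700 g(17,11)=544 g(17,13)=119 g(17,15)=16 g(17,17)=1
t=18: g(18,0)=4862 g(18,2)=11934 g(18,4)=13260 g(18,6)=9996 g(18,8)=5508 g(18,10)=2244 g(18,12)=663 g(18,14)=135 g(18,16)=17 g(18,18)=1
t=19: g(19,1)=16796 g(19,3)=25194 g(19,5)=23256 g(19,7)=15504 g(19,9)=7752 g(19,11)=2907 g(19,13)=798 g(19,15)=152 g(19,17)=18 g(19,19)=1
Paths never hitting -1: Σ_s g(19,s) = 92378
Paths hitting -1: 2^19 - 92378 = 431910
P = 431910/524288 = 215955/262144

Answer: 215955/262144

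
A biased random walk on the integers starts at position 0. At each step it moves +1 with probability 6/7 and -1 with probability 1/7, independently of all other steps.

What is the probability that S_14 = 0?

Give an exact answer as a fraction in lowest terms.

To be at 0 after 14 steps: need exactly 7 steps of +1 and 7 of -1.
Number of such sequences: C(14,7) = 3432
Each has probability (6/7)^7 · (1/7)^7 = 279936/678223072849
P = 3432 · 279936/678223072849 = 960740352/678223072849

Answer: 960740352/678223072849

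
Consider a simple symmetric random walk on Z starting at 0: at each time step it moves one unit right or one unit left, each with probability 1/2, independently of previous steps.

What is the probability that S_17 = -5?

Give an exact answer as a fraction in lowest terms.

Answer: 1547/16384

Derivation:
To reach position -5 after 17 steps: need 6 steps of +1 and 11 of -1.
Favorable paths: C(17,6) = 12376
Total paths: 2^17 = 131072
P = 12376/131072 = 1547/16384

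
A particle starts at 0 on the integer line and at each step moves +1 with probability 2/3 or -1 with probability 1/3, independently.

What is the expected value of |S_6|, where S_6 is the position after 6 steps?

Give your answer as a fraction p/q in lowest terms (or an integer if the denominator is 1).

Answer: 602/243

Derivation:
S_6 takes values m ≡ 0 (mod 2) with |m| ≤ 6; P(S_6=m) = C(6,(6+m)/2) · (2/3)^((6+m)/2) · (1/3)^((6-m)/2).
Distribution: P(S=-6)=1/729, P(S=-4)=4/243, P(S=-2)=20/243, P(S=0)=160/729, P(S=2)=80/243, P(S=4)=64/243, P(S=6)=64/729
E[|S_6|] = Σ_m |m|·P(S_6=m) = 602/243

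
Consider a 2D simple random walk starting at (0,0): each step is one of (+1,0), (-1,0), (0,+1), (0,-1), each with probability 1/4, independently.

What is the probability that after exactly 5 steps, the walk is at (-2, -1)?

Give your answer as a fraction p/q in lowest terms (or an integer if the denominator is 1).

Let h be the number of horizontal steps (so 5-h are vertical). To end at (-2,-1) need (h-2)/2 right-steps and ((5-h)-1)/2 up-steps.
Sum over h with 2 ≤ h ≤ 4, h ≡ 0 (mod 2), 5-h ≡ 1 (mod 2):
h=2: C(5,2)·C(2,0)·C(3,1) = 10·1·3 = 30
h=4: C(5,4)·C(4,1)·C(1,0) = 5·4·1 = 20
Total favorable: 50
Total paths: 4^5 = 1024
P = 50/1024 = 25/512

Answer: 25/512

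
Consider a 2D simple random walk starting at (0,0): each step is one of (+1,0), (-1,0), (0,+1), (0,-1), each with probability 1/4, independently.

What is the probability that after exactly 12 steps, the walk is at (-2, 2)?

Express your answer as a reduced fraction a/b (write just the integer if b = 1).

Let h be the number of horizontal steps (so 12-h are vertical). To end at (-2,2) need (h-2)/2 right-steps and ((12-h)+2)/2 up-steps.
Sum over h with 2 ≤ h ≤ 10, h ≡ 0 (mod 2), 12-h ≡ 0 (mod 2):
h=2: C(12,2)·C(2,0)·C(10,6) = 66·1·210 = 13860
h=4: C(12,4)·C(4,1)·C(8,5) = 495·4·56 = 110880
h=6: C(12,6)·C(6,2)·C(6,4) = 924·15·15 = 207900
h=8: C(12,8)·C(8,3)·C(4,3) = 495·56·4 = 110880
h=10: C(12,10)·C(10,4)·C(2,2) = 66·210·1 = 13860
Total favorable: 457380
Total paths: 4^12 = 16777216
P = 457380/16777216 = 114345/4194304

Answer: 114345/4194304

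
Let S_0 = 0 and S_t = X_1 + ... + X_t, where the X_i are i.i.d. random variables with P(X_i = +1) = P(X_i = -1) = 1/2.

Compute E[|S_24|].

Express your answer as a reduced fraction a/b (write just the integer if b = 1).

Answer: 2028117/524288

Derivation:
S_24 takes values m ≡ 0 (mod 2) with |m| ≤ 24; P(S_24=m) = C(24,(24+m)/2)/2^24.
Total paths: 2^24 = 16777216
Distribution: P(S=-24)=1/16777216, P(S=-22)=24/16777216, P(S=-20)=276/16777216, P(S=-18)=2024/16777216, P(S=-16)=10626/16777216, P(S=-14)=42504/16777216, P(S=-12)=134596/16777216, P(S=-10)=346104/16777216, P(S=-8)=735471/16777216, P(S=-6)=1307504/16777216, P(S=-4)=1961256/16777216, P(S=-2)=2496144/16777216, P(S=0)=2704156/16777216, P(S=2)=2496144/16777216, P(S=4)=1961256/16777216, P(S=6)=1307504/16777216, P(S=8)=735471/16777216, P(S=10)=346104/16777216, P(S=12)=134596/16777216, P(S=14)=42504/16777216, P(S=16)=10626/16777216, P(S=18)=2024/16777216, P(S=20)=276/16777216, P(S=22)=24/16777216, P(S=24)=1/16777216
E[|S_24|] = Σ_m |m|·P(S_24=m) = 64899744/16777216 = 2028117/524288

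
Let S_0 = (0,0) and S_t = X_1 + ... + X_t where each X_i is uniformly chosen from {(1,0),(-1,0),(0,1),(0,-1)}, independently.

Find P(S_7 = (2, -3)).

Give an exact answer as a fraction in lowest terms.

Let h be the number of horizontal steps (so 7-h are vertical). To end at (2,-3) need (h+2)/2 right-steps and ((7-h)-3)/2 up-steps.
Sum over h with 2 ≤ h ≤ 4, h ≡ 0 (mod 2), 7-h ≡ 1 (mod 2):
h=2: C(7,2)·C(2,2)·C(5,1) = 21·1·5 = 105
h=4: C(7,4)·C(4,3)·C(3,0) = 35·4·1 = 140
Total favorable: 245
Total paths: 4^7 = 16384
P = 245/16384 = 245/16384

Answer: 245/16384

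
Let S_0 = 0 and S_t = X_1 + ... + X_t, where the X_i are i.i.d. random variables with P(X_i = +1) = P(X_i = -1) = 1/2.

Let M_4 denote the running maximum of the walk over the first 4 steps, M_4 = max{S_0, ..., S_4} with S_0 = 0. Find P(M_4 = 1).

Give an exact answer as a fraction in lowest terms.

Answer: 1/4

Derivation:
Let M_4 = max(S_0,...,S_4). Use the reflection principle: for j ≥ 1, #{paths with M_4 ≥ j} = #{S_4 ≥ j} + #{S_4 ≥ j+1}.
By reflection, #{M_4 ≥ 1} = #{S_4 ≥ 1} + #{S_4 ≥ 2} = 5 + 5 = 10.
#{M_4 ≥ 2} = #{S_4 ≥ 2} + #{S_4 ≥ 3} = 5 + 1 = 6.
#{M_4 = 1} = 10 - 6 = 4.
P(M_4 = 1) = 4/16 = 1/4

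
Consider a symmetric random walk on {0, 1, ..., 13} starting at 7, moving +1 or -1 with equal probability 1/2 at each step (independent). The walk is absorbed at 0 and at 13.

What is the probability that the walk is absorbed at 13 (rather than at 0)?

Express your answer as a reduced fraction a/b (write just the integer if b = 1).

Symmetric walk (p = 1/2): the harmonic-function argument gives P(hit 13 before 0 | start at 7) = a/N.
P = 7/13 = 7/13

Answer: 7/13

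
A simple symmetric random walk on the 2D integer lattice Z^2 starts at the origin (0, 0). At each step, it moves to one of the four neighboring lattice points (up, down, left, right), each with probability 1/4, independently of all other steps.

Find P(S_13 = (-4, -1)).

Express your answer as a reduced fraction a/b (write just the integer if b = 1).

Let h be the number of horizontal steps (so 13-h are vertical). To end at (-4,-1) need (h-4)/2 right-steps and ((13-h)-1)/2 up-steps.
Sum over h with 4 ≤ h ≤ 12, h ≡ 0 (mod 2), 13-h ≡ 1 (mod 2):
h=4: C(13,4)·C(4,0)·C(9,4) = 715·1·126 = 90090
h=6: C(13,6)·C(6,1)·C(7,3) = 1716·6·35 = 360360
h=8: C(13,8)·C(8,2)·C(5,2) = 1287·28·10 = 360360
h=10: C(13,10)·C(10,3)·C(3,1) = 286·120·3 = 102960
h=12: C(13,12)·C(12,4)·C(1,0) = 13·495·1 = 6435
Total favorable: 920205
Total paths: 4^13 = 67108864
P = 920205/67108864 = 920205/67108864

Answer: 920205/67108864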